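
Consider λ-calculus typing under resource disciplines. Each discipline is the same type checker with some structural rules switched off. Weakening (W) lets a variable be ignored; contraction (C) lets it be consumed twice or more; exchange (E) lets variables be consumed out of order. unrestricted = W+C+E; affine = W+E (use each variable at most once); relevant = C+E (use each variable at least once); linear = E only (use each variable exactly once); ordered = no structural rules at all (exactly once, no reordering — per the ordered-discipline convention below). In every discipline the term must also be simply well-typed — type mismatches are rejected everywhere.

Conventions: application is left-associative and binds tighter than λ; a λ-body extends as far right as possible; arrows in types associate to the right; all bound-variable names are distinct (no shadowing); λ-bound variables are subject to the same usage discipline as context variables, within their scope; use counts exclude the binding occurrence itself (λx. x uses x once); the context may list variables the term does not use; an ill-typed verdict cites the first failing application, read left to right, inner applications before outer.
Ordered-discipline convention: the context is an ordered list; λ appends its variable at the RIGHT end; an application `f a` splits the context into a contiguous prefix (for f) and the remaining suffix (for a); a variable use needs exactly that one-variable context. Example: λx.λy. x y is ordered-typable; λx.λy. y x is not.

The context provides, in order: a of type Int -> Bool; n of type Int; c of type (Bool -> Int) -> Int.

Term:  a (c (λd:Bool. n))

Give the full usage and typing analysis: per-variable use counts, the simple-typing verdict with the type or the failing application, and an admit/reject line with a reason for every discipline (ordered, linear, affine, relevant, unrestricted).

use counts: a ×1; n ×1; c ×1; d [bound] ×0
uses in reading order: a, c, n
typing: well-typed at Bool
ordered: ✗, d never used (weakening)
linear: ✗, d never used (weakening)
affine: ✓, a, n, c, d: no repeats, contraction unneeded
relevant: ✗, d never used (weakening)
unrestricted: ✓, type-checks (Bool) and nothing is barred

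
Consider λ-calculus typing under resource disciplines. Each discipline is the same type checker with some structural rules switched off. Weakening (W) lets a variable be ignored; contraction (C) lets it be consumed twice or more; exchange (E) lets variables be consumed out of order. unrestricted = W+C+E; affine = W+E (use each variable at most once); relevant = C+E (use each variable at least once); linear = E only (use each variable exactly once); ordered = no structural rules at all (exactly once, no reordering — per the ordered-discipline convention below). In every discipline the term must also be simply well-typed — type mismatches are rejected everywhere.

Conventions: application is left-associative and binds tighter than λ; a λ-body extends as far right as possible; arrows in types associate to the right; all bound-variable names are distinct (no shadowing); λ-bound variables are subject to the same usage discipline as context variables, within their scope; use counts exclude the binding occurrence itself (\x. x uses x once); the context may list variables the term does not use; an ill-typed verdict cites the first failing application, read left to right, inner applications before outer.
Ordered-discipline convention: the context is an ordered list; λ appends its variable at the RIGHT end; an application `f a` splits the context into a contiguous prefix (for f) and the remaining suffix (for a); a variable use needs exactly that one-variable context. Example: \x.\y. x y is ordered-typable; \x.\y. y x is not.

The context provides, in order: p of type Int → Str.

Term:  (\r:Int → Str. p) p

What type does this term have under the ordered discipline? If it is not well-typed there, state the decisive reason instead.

not well-typed under ordered — repeated use of p ×2; r never used (weakening)
usage: p: 2, r [bound]: 0
uses in reading order: p, p
typing: well-typed — term : Int → Str
per-discipline verdicts: ordered ✗; linear ✗; affine ✗; relevant ✗; unrestricted ✓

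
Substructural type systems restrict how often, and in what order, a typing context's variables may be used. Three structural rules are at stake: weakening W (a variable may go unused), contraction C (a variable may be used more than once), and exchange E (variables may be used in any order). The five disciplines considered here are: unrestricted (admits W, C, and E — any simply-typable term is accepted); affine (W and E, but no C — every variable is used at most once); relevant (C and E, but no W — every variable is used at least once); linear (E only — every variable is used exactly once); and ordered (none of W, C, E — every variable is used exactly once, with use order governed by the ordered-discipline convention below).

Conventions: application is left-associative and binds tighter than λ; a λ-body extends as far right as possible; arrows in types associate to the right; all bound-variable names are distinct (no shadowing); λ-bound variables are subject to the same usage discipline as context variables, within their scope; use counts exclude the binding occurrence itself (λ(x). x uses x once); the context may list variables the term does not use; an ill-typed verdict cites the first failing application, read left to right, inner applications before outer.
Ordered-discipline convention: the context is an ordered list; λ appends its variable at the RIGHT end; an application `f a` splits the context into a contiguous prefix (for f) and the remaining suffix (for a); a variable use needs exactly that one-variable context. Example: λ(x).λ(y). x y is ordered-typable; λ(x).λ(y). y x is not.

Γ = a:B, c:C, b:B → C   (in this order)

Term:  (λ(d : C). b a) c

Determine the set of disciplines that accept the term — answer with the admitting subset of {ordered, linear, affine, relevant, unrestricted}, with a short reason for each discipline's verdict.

admitted by: affine, unrestricted
use counts: a: 1×; c: 1×; b: 1×; d [bound]: 0×
uses in reading order: b, a, c
typing: well-typed — term : C
ordered: ✗, d left unused
linear: ✗, d left unused
affine: ✓, none of a, c, b, d used more than once
relevant: ✗, d left unused
unrestricted: ✓, type-checks (C) and nothing is barred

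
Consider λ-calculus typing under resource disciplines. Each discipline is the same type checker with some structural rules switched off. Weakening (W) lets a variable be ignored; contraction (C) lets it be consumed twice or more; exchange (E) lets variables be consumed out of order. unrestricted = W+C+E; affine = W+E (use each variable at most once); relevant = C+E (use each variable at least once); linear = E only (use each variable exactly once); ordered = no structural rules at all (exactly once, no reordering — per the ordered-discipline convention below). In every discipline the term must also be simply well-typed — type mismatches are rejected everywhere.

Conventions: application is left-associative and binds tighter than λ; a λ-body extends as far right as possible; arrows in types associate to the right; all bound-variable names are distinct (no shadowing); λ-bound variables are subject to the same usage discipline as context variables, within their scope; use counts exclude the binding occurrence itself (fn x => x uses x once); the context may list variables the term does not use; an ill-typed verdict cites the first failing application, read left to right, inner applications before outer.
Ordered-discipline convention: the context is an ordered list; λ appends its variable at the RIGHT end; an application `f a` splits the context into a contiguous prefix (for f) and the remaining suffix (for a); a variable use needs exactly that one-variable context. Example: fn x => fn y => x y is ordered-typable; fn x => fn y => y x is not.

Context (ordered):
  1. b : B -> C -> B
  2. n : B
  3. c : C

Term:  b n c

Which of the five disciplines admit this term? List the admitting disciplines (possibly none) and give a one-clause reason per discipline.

admitted in: ordered, linear, affine, relevant, unrestricted
variable uses: b: 1×, n: 1×, c: 1×
order of uses: b, n, c
typing: the term checks, with type B
ordered: ✓, one use each (b, n, c); ordered split holds
linear: ✓, b, n, c: one use apiece
affine: ✓, b, n, c: no repeats, contraction unneeded
relevant: ✓, none of b, n, c goes unused
unrestricted: ✓, simply typable at B; W, C, E all held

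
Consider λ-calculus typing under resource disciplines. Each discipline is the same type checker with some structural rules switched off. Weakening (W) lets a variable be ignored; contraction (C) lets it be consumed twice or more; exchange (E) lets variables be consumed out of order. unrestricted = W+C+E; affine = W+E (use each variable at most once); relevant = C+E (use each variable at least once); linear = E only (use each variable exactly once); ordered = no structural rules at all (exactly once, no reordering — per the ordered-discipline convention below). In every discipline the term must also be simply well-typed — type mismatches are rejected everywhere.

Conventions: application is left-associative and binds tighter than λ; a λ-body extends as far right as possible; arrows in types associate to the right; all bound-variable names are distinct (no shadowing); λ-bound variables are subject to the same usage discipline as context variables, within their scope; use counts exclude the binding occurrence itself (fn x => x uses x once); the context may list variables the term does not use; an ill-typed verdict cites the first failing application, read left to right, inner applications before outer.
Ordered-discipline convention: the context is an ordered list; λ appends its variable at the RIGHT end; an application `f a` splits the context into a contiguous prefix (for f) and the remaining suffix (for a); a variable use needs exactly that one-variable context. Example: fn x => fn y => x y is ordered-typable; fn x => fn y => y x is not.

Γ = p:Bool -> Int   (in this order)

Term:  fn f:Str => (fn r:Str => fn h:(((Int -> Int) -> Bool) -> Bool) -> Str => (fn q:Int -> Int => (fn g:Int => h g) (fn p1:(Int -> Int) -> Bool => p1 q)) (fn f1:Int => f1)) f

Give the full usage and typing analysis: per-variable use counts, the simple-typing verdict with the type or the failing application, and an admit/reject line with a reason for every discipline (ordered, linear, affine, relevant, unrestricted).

counts: p: 0; f [bound]: 1; r [bound]: 0; h [bound]: 1; q [bound]: 1; g [bound]: 1; p1 [bound]: 1; f1 [bound]: 1
uses in reading order: h, g, p1, q, f1, f
typing: ill-typed: an application expects ((Int -> Int) -> Bool) -> Bool but receives Int
ordered: ✗ — fails simple typing
linear: ✗ — a type mismatch blocks all five
affine: ✗ — the type mismatch rejects it
relevant: ✗ — not simply typable
unrestricted: ✗ — fails simple typing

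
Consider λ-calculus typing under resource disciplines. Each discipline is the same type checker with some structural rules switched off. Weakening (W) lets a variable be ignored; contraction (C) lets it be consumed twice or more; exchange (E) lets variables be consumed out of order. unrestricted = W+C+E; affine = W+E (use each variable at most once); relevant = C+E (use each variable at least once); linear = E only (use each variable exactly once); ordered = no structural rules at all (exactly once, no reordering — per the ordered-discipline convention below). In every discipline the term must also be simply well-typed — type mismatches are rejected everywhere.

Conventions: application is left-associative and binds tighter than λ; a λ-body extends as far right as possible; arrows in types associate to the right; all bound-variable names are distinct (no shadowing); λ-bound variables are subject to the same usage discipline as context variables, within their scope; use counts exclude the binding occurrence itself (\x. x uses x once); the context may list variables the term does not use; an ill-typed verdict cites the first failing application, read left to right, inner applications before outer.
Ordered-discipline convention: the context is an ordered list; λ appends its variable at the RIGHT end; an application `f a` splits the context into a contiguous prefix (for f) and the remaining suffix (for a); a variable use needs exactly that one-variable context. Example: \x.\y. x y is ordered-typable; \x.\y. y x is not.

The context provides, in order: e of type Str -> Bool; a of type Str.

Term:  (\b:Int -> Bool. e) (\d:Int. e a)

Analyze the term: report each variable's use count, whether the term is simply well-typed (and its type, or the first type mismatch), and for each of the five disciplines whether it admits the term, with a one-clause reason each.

variable uses: e: 2, a: 1, b [bound]: 0, d [bound]: 0
uses in reading order: e, e, a
typing: well-typed at Str -> Bool
ordered: ✗, needs contraction — e ×2; b, d left unused
linear: ✗, needs contraction — e ×2; b, d left unused
affine: ✗, needs contraction — e ×2
relevant: ✗, b, d left unused
unrestricted: ✓, well-typed at Str -> Bool; no restrictions here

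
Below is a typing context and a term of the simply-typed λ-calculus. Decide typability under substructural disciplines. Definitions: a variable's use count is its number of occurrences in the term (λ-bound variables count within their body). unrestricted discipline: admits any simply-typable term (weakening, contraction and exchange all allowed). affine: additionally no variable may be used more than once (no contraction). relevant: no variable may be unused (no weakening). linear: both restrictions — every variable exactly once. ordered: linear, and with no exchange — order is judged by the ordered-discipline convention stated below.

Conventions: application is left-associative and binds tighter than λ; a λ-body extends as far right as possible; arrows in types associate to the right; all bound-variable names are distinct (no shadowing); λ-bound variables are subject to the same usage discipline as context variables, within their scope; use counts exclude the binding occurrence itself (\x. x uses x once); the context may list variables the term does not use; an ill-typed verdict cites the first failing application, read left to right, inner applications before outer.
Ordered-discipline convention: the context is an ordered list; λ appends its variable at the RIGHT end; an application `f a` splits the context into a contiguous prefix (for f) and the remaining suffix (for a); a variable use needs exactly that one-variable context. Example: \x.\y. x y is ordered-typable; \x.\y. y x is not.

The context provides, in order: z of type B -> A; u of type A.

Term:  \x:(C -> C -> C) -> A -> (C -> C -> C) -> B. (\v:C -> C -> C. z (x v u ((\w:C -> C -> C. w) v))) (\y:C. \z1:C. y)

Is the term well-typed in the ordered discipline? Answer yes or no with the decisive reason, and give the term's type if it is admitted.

no — repeated use of v ×2; needs weakening: z1 unused
use counts: z=1; u=1; x (λ-bound)=1; v (λ-bound)=2; w (λ-bound)=1; y (λ-bound)=1; z1 (λ-bound)=0
use order (left to right): z, x, v, u, w, v, y
typing: the term checks, with type ((C -> C -> C) -> A -> (C -> C -> C) -> B) -> A
per-discipline verdicts: ordered ✗ | linear ✗ | affine ✗ | relevant ✗ | unrestricted ✓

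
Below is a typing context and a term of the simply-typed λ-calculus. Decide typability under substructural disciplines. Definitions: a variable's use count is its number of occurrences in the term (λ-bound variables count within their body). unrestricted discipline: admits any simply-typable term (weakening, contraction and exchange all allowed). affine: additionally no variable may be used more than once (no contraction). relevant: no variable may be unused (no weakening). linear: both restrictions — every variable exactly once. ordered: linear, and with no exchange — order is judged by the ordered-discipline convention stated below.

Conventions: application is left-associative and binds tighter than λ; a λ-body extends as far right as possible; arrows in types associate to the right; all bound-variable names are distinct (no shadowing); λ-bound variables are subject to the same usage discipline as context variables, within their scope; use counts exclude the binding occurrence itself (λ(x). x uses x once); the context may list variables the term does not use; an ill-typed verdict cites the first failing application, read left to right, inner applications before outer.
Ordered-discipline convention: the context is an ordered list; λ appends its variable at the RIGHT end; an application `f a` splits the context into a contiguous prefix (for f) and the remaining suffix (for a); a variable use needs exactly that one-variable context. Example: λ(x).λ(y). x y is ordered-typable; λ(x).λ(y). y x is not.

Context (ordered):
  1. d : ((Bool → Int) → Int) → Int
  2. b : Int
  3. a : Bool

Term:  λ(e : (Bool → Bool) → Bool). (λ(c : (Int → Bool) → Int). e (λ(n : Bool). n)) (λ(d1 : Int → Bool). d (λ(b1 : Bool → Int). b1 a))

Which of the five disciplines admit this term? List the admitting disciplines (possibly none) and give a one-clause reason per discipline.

accepted by: affine, unrestricted
usage: d: 1, b: 0, a: 1, e (bound): 1, c (bound): 0, n (bound): 1, d1 (bound): 0, b1 (bound): 1
uses in reading order: e, n, d, b1, a
typing: ✓ — ((Bool → Bool) → Bool) → Bool
ordered: ✗, needs weakening: b, c, d1 unused
linear: ✗, needs weakening: b, c, d1 unused
affine: ✓, at most one use each (d, b, a, e, c, n, d1, b1)
relevant: ✗, needs weakening: b, c, d1 unused
unrestricted: ✓, type-checks (((Bool → Bool) → Bool) → Bool) and nothing is barred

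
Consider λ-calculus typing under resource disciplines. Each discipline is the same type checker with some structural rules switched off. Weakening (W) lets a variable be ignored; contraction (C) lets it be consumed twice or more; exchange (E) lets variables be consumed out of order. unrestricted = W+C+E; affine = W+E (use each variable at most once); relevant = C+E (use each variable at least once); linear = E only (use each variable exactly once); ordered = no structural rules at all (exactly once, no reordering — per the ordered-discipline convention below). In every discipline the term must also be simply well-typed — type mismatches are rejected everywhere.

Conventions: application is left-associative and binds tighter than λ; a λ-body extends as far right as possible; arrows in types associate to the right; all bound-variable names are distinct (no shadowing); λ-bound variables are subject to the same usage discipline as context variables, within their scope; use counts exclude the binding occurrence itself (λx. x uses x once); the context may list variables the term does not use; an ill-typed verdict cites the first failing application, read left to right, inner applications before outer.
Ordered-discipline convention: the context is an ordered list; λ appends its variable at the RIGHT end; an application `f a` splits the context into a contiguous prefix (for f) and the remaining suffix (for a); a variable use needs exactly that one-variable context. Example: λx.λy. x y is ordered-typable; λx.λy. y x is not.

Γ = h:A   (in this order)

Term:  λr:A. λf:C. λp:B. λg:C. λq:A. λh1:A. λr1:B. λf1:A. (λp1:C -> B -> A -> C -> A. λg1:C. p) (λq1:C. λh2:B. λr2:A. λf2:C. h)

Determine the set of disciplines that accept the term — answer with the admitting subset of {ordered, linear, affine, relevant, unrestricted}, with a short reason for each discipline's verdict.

admitted in: affine, unrestricted
use counts: h: 1×, r [bound]: 0×, f [bound]: 0×, p [bound]: 1×, g [bound]: 0×, q [bound]: 0×, h1 [bound]: 0×, r1 [bound]: 0×, f1 [bound]: 0×, p1 [bound]: 0×, g1 [bound]: 0×, q1 [bound]: 0×, h2 [bound]: 0×, r2 [bound]: 0×, f2 [bound]: 0×
left-to-right use order: p, h
typing: the term checks, with type A -> C -> B -> C -> A -> A -> B -> A -> C -> B
ordered: ✗ — r, f, g, q, h1, r1, f1, p1, g1, q1, h2, r2, f2 left unused
linear: ✗ — r, f, g, q, h1, r1, f1, p1, g1, q1, h2, r2, f2 left unused
affine: ✓ — h, r, f, p, g, q, h1, r1, f1, p1, g1, q1, h2, r2, f2: no repeats, contraction unneeded
relevant: ✗ — r, f, g, q, h1, r1, f1, p1, g1, q1, h2, r2, f2 left unused
unrestricted: ✓ — simply typable at A -> C -> B -> C -> A -> A -> B -> A -> C -> B; W, C, E all held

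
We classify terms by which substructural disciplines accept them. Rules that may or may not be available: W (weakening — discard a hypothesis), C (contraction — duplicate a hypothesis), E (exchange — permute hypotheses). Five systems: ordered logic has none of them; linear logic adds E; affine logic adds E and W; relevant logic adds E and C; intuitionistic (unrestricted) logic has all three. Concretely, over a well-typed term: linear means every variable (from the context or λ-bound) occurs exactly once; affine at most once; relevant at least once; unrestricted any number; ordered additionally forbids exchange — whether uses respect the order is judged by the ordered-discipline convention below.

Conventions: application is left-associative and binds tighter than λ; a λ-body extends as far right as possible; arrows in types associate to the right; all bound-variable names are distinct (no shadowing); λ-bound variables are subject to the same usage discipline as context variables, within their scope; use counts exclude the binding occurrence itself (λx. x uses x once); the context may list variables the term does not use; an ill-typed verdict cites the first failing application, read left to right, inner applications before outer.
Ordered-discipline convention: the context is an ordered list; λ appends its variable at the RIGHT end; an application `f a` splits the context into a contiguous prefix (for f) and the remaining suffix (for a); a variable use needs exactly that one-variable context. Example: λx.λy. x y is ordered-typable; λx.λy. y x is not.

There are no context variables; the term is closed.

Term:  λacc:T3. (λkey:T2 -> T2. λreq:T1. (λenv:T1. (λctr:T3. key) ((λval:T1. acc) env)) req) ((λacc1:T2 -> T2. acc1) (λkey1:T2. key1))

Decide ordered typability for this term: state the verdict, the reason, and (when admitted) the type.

no — needs weakening: ctr, val unused
counts: acc (λ-bound): 1, key (λ-bound): 1, req (λ-bound): 1, env (λ-bound): 1, ctr (λ-bound): 0, val (λ-bound): 0, acc1 (λ-bound): 1, key1 (λ-bound): 1
left-to-right use order: key, acc, env, req, acc1, key1
typing: ✓ — T3 -> T1 -> T2 -> T2
all disciplines: ordered ✗, linear ✗, affine ✓, relevant ✗, unrestricted ✓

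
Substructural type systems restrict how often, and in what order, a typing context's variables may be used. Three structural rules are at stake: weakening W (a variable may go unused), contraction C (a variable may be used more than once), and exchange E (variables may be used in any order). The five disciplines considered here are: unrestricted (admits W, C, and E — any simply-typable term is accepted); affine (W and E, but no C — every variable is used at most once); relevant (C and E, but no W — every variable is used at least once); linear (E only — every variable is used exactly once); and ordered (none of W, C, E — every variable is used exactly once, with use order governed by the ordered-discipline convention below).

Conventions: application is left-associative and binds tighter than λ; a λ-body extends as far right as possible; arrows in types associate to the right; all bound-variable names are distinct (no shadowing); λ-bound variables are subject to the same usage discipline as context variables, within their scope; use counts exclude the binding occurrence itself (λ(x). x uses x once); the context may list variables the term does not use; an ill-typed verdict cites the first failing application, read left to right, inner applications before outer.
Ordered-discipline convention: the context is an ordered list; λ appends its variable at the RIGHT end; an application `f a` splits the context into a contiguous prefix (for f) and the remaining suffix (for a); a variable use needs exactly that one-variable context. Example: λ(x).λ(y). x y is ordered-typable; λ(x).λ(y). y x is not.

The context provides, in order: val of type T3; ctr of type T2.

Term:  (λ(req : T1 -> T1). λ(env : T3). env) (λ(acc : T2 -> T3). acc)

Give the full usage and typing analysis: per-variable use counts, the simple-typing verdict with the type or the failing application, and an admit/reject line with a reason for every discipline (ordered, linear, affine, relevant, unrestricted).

usage: val: 0; ctr: 0; req (λ-bound): 0; env (λ-bound): 1; acc (λ-bound): 1
uses in reading order: env, acc
typing: ill-typed: an application expects T1 -> T1 but receives (T2 -> T3) -> T2 -> T3
ordered: ✗, a type mismatch blocks all five
linear: ✗, the type mismatch rejects it
affine: ✗, not simply typable
relevant: ✗, fails simple typing
unrestricted: ✗, a type mismatch blocks all five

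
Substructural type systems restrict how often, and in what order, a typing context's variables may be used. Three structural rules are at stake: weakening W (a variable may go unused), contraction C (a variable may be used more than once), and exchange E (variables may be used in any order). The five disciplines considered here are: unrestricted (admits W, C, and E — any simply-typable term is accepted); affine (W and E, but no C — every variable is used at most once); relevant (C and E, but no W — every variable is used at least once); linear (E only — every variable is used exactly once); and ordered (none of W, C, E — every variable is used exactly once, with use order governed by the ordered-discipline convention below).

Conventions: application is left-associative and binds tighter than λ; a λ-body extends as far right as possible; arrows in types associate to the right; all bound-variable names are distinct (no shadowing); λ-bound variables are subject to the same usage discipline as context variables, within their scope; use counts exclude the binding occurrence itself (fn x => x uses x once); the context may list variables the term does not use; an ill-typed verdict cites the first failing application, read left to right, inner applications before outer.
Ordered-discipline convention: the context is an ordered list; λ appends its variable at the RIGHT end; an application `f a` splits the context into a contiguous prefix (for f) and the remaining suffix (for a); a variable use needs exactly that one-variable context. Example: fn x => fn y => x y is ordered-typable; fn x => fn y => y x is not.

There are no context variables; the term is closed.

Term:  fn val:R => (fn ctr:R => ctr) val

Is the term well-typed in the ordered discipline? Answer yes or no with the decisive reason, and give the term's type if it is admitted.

yes — val, ctr once each; derivable with no W/C/E; term : R -> R
variable uses: val (bound) ×1; ctr (bound) ×1
use order (left to right): ctr, val
typing: well-typed — term : R -> R
all disciplines: ordered ✓ · linear ✓ · affine ✓ · relevant ✓ · unrestricted ✓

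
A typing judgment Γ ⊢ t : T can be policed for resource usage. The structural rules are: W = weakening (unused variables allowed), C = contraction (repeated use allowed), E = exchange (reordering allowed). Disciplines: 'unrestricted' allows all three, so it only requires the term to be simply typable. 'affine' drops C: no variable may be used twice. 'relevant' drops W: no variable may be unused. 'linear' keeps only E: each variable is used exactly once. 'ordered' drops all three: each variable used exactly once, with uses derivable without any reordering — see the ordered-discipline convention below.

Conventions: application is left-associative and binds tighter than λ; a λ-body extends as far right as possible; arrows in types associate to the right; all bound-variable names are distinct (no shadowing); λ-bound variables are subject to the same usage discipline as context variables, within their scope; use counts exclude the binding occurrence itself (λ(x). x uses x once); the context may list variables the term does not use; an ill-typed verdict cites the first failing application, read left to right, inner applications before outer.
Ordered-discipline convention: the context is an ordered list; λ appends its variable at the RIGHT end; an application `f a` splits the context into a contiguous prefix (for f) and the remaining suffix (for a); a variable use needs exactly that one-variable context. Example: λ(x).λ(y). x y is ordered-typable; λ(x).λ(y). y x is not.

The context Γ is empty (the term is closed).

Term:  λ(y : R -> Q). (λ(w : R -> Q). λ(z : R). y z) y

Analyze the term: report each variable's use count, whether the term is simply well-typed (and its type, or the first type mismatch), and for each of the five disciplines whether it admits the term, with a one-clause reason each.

usage: y (λ-bound) ×2, w (λ-bound) ×0, z (λ-bound) ×1
use order (left to right): y, z, y
typing: well-typed — term : (R -> Q) -> R -> Q
ordered ✗ (needs contraction — y ×2; w never used (weakening))
linear ✗ (needs contraction — y ×2; w never used (weakening))
affine ✗ (needs contraction — y ×2)
relevant ✗ (w never used (weakening))
unrestricted ✓ (simply typable at (R -> Q) -> R -> Q; W, C, E all held)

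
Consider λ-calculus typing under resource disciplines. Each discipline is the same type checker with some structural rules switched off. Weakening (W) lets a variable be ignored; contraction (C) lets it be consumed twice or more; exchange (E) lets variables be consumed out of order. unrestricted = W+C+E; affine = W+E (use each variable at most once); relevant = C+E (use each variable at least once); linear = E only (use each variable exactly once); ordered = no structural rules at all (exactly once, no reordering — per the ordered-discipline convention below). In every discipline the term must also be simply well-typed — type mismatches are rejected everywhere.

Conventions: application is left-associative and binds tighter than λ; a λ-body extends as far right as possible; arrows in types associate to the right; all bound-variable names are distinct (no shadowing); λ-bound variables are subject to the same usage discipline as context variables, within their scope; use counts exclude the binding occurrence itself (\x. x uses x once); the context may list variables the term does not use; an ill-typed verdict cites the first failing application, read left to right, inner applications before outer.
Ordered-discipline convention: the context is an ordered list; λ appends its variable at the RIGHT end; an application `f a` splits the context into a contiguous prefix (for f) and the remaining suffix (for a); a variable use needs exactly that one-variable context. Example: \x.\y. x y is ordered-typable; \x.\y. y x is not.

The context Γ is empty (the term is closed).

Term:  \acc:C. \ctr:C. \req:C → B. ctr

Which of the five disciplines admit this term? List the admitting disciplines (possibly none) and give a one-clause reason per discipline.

admitted in: affine, unrestricted
variable uses: acc (λ-bound)=0, ctr (λ-bound)=1, req (λ-bound)=0
use order (left to right): ctr
typing: the term checks, with type C → C → (C → B) → C
ordered: ✗, acc, req left unused
linear: ✗, acc, req left unused
affine: ✓, none of acc, ctr, req used more than once
relevant: ✗, acc, req left unused
unrestricted: ✓, typability at C → C → (C → B) → C is all that's needed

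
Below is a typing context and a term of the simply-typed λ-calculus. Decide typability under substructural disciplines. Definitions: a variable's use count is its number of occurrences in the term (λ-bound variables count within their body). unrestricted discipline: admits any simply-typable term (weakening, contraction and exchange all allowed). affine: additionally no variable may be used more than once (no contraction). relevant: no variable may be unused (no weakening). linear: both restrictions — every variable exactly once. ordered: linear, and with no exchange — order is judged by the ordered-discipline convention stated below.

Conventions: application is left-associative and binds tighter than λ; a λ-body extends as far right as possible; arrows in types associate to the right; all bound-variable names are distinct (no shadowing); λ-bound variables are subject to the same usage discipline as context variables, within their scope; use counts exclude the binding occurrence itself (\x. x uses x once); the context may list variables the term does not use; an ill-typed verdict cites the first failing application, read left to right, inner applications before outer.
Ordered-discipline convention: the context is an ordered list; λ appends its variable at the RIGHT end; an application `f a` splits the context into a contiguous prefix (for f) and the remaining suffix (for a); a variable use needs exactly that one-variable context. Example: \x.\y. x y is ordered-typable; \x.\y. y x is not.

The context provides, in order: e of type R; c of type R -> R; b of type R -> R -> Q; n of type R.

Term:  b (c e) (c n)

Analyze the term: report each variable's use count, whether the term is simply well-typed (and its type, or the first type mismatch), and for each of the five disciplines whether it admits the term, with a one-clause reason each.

counts: e ×1; c ×2; b ×1; n ×1
use order (left to right): b, c, e, c, n
typing: well-typed — term : Q
ordered: ✗, uses contraction: c ×2
linear: ✗, uses contraction: c ×2
affine: ✗, uses contraction: c ×2
relevant: ✓, none of e, c, b, n goes unused
unrestricted: ✓, simply typable at Q; W, C, E all held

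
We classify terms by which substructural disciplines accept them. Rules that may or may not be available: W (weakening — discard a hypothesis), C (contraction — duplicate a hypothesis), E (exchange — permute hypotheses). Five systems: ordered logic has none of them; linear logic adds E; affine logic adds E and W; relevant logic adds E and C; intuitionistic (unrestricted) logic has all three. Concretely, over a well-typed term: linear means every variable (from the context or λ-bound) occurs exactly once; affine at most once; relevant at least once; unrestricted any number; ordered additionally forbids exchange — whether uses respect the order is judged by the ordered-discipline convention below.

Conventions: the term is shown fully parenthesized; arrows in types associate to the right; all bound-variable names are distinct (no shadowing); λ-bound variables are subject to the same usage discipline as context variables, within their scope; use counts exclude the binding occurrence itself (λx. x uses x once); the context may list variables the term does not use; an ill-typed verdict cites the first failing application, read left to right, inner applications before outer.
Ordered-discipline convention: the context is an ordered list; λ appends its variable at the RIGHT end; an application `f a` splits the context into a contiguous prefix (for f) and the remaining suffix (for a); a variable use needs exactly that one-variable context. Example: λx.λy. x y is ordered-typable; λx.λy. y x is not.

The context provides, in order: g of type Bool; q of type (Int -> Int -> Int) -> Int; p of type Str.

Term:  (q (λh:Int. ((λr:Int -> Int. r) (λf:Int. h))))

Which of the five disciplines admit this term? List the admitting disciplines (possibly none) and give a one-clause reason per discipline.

admitting disciplines: affine, unrestricted
variable uses: g: 0, q: 1, p: 0, h (bound): 1, r (bound): 1, f (bound): 0
uses in reading order: q, r, h
typing: ✓ — Int
ordered ✗ (needs weakening: g, p, f unused)
linear ✗ (needs weakening: g, p, f unused)
affine ✓ (no duplicate uses among g, q, p, h, r, f)
relevant ✗ (needs weakening: g, p, f unused)
unrestricted ✓ (well-typed at Int; no restrictions here)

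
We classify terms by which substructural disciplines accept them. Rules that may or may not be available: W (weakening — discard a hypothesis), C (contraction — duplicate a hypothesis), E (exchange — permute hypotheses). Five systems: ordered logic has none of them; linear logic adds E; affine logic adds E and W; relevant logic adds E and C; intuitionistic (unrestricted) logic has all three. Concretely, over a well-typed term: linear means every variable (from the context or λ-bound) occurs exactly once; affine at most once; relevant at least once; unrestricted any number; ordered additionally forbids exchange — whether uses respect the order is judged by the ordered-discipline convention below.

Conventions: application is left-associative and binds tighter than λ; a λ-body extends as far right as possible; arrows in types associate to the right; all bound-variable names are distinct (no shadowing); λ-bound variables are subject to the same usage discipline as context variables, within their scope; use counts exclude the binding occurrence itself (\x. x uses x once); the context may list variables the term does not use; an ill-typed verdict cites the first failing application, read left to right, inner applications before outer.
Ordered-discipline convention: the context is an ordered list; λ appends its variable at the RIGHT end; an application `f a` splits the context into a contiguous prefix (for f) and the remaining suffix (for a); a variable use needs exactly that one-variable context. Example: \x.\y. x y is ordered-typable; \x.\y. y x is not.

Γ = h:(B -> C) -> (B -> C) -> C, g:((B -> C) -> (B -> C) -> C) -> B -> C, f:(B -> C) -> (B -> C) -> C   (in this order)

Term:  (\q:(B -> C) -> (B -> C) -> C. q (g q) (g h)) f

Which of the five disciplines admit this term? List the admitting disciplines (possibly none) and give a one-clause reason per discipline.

admitted in: relevant, unrestricted
use counts: h: 1, g: 2, f: 1, q (λ-bound): 2
uses in reading order: q, g, q, g, h, f
typing: the term checks, with type C
ordered: ✗ — uses contraction: g ×2, q ×2
linear: ✗ — uses contraction: g ×2, q ×2
affine: ✗ — uses contraction: g ×2, q ×2
relevant: ✓ — every one of h, g, f, q appears
unrestricted: ✓ — type-checks (C) and nothing is barred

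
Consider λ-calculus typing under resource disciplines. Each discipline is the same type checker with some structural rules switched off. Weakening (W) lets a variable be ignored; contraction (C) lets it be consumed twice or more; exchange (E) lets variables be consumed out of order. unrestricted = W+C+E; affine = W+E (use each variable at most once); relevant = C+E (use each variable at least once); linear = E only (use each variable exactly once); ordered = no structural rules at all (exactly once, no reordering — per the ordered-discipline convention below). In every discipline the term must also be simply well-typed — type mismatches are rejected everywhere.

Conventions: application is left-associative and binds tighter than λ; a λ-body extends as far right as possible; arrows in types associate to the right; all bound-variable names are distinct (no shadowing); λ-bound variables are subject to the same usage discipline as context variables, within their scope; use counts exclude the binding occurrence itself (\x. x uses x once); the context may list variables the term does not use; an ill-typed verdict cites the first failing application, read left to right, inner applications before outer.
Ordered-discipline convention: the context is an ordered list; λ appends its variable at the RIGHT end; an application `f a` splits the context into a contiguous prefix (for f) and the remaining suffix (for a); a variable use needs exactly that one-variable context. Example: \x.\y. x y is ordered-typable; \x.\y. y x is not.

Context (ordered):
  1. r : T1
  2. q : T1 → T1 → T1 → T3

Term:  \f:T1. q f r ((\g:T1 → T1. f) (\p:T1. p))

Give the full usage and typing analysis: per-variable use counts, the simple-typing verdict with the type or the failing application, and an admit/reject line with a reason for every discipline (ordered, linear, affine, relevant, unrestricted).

variable uses: r ×1, q ×1, f [bound] ×2, g [bound] ×0, p [bound] ×1
order of uses: q, f, r, f, p
typing: well-typed — term : T1 → T3
ordered ✗ (repeated use of f ×2; needs weakening: g unused)
linear ✗ (repeated use of f ×2; needs weakening: g unused)
affine ✗ (repeated use of f ×2)
relevant ✗ (needs weakening: g unused)
unrestricted ✓ (typability at T1 → T3 is all that's needed)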